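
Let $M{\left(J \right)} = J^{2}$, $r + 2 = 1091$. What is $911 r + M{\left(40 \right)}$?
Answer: $993679$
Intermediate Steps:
$r = 1089$ ($r = -2 + 1091 = 1089$)
$911 r + M{\left(40 \right)} = 911 \cdot 1089 + 40^{2} = 992079 + 1600 = 993679$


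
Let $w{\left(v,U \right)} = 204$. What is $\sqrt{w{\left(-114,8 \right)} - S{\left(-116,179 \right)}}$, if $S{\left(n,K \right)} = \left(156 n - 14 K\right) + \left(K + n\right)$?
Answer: $\sqrt{20743} \approx 144.02$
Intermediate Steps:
$S{\left(n,K \right)} = - 13 K + 157 n$ ($S{\left(n,K \right)} = \left(- 14 K + 156 n\right) + \left(K + n\right) = - 13 K + 157 n$)
$\sqrt{w{\left(-114,8 \right)} - S{\left(-116,179 \right)}} = \sqrt{204 - \left(\left(-13\right) 179 + 157 \left(-116\right)\right)} = \sqrt{204 - \left(-2327 - 18212\right)} = \sqrt{204 - -20539} = \sqrt{204 + 20539} = \sqrt{20743}$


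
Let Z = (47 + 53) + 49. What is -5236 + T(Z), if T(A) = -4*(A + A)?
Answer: -6428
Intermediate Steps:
Z = 149 (Z = 100 + 49 = 149)
T(A) = -8*A
-5236 + T(Z) = -5236 - 8*149 = -5236 - 1192 = -6428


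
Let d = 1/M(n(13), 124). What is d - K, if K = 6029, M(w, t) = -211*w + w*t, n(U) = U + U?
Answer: -13637599/2262 ≈ -6029.0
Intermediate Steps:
n(U) = 2*U
M(w, t) = -211*w + t*w
d = -1/2262 (d = 1/((2*13)*(-211 + 124)) = 1/(26*(-87)) = 1/(-2262) = -1/2262 ≈ -0.00044209)
d - K = -1/2262 - 1*6029 = -1/2262 - 6029 = -13637599/2262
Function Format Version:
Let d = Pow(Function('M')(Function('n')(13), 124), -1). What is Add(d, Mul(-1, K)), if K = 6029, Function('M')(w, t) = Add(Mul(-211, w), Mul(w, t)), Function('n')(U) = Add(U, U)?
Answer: Rational(-13637599, 2262) ≈ -6029.0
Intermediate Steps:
Function('n')(U) = Mul(2, U)
Function('M')(w, t) = Add(Mul(-211, w), Mul(t, w))
d = Rational(-1, 2262) (d = Pow(Mul(Mul(2, 13), Add(-211, 124)), -1) = Pow(Mul(26, -87), -1) = Pow(-2262, -1) = Rational(-1, 2262) ≈ -0.00044209)
Add(d, Mul(-1, K)) = Add(Rational(-1, 2262), Mul(-1, 6029)) = Add(Rational(-1, 2262), -6029) = Rational(-13637599, 2262)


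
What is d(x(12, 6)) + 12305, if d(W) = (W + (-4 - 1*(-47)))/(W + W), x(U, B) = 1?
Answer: 12327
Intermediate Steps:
d(W) = (43 + W)/(2*W) (d(W) = (W + (-4 + 47))/((2*W)) = (W + 43)*(1/(2*W)) = (43 + W)*(1/(2*W)) = (43 + W)/(2*W))
d(x(12, 6)) + 12305 = (½)*(43 + 1)/1 + 12305 = (½)*1*44 + 12305 = 22 + 12305 = 12327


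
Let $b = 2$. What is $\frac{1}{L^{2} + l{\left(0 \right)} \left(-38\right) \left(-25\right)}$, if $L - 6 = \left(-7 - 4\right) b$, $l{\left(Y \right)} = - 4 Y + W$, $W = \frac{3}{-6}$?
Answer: $- \frac{1}{219} \approx -0.0045662$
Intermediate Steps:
$W = - \frac{1}{2}$ ($W = 3 \left(- \frac{1}{6}\right) = - \frac{1}{2} \approx -0.5$)
$l{\left(Y \right)} = - \frac{1}{2} - 4 Y$ ($l{\left(Y \right)} = - 4 Y - \frac{1}{2} = - \frac{1}{2} - 4 Y$)
$L = -16$ ($L = 6 + \left(-7 - 4\right) 2 = 6 - 22 = -16$)
$\frac{1}{L^{2} + l{\left(0 \right)} \left(-38\right) \left(-25\right)} = \frac{1}{\left(-16\right)^{2} + \left(- \frac{1}{2} - 0\right) \left(-38\right) \left(-25\right)} = \frac{1}{256 + \left(- \frac{1}{2} + 0\right) \left(-38\right) \left(-25\right)} = \frac{1}{256 + \left(- \frac{1}{2}\right) \left(-38\right) \left(-25\right)} = \frac{1}{256 + 19 \left(-25\right)} = \frac{1}{256 - 475} = \frac{1}{-219} = - \frac{1}{219}$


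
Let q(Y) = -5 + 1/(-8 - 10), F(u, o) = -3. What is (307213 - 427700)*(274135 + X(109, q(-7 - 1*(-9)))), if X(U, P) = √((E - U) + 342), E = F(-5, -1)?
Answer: -33029703745 - 120487*√230 ≈ -3.3032e+10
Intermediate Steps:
E = -3
q(Y) = -91/18 (q(Y) = -5 + 1/(-18) = -5 - 1/18 = -91/18)
X(U, P) = √(339 - U) (X(U, P) = √((-3 - U) + 342) = √(339 - U))
(307213 - 427700)*(274135 + X(109, q(-7 - 1*(-9)))) = (307213 - 427700)*(274135 + √(339 - 1*109)) = -120487*(274135 + √(339 - 109)) = -120487*(274135 + √230) = -33029703745 - 120487*√230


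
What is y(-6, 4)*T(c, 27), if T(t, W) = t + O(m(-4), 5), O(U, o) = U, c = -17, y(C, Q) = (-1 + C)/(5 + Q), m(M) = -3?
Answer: 140/9 ≈ 15.556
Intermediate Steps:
y(C, Q) = (-1 + C)/(5 + Q)
T(t, W) = -3 + t (T(t, W) = t - 3 = -3 + t)
y(-6, 4)*T(c, 27) = ((-1 - 6)/(5 + 4))*(-3 - 17) = (-7/9)*(-20) = ((1/9)*(-7))*(-20) = -7/9*(-20) = 140/9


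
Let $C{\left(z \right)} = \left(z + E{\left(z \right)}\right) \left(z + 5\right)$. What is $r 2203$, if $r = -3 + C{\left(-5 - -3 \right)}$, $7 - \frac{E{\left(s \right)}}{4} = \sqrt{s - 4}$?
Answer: $165225 - 26436 i \sqrt{6} \approx 1.6523 \cdot 10^{5} - 64755.0 i$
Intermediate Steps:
$E{\left(s \right)} = 28 - 4 \sqrt{-4 + s}$ ($E{\left(s \right)} = 28 - 4 \sqrt{s - 4} = 28 - 4 \sqrt{-4 + s}$)
$C{\left(z \right)} = \left(5 + z\right) \left(28 + z - 4 \sqrt{-4 + z}\right)$ ($C{\left(z \right)} = \left(z - \left(-28 + 4 \sqrt{-4 + z}\right)\right) \left(z + 5\right) = \left(28 + z - 4 \sqrt{-4 + z}\right) \left(5 + z\right) = \left(5 + z\right) \left(28 + z - 4 \sqrt{-4 + z}\right)$)
$r = 75 - 12 i \sqrt{6}$ ($r = -3 + \left(140 + \left(-5 - -3\right)^{2} - 20 \sqrt{-4 - 2} + 33 \left(-5 - -3\right) - 4 \left(-5 - -3\right) \sqrt{-4 - 2}\right) = -3 + \left(140 + \left(-5 + 3\right)^{2} - 20 \sqrt{-4 + \left(-5 + 3\right)} + 33 \left(-5 + 3\right) - 4 \left(-5 + 3\right) \sqrt{-4 + \left(-5 + 3\right)}\right) = -3 + \left(140 + \left(-2\right)^{2} - 20 \sqrt{-4 - 2} + 33 \left(-2\right) - - 8 \sqrt{-4 - 2}\right) = -3 - \left(-78 + 12 i \sqrt{6}\right) = -3 + \left(140 + 4 - 20 i \sqrt{6} - 66 + 8 i \sqrt{6}\right) = -3 + \left(78 - 12 i \sqrt{6}\right) = 75 - 12 i \sqrt{6} \approx 75.0 - 29.394 i$)
$r 2203 = \left(75 - 12 i \sqrt{6}\right) 2203 = 165225 - 26436 i \sqrt{6}$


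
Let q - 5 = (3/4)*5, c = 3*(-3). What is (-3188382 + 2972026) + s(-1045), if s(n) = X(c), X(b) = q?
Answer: -865389/4 ≈ -2.1635e+5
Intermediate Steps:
c = -9
q = 35/4 (q = 5 + (3/4)*5 = 5 + 15/4 = 35/4 ≈ 8.7500)
X(b) = 35/4
s(n) = 35/4
(-3188382 + 2972026) + s(-1045) = (-3188382 + 2972026) + 35/4 = -216356 + 35/4 = -865389/4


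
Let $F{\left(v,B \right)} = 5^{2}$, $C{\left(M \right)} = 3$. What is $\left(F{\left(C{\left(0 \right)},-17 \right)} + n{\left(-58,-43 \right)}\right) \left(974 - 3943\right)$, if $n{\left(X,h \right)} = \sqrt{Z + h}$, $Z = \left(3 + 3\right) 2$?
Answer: $-74225 - 2969 i \sqrt{31} \approx -74225.0 - 16531.0 i$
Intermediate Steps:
$Z = 12$ ($Z = 6 \cdot 2 = 12$)
$F{\left(v,B \right)} = 25$
$n{\left(X,h \right)} = \sqrt{12 + h}$
$\left(F{\left(C{\left(0 \right)},-17 \right)} + n{\left(-58,-43 \right)}\right) \left(974 - 3943\right) = \left(25 + \sqrt{12 - 43}\right) \left(974 - 3943\right) = \left(25 + \sqrt{-31}\right) \left(-2969\right) = \left(25 + i \sqrt{31}\right) \left(-2969\right) = -74225 - 2969 i \sqrt{31}$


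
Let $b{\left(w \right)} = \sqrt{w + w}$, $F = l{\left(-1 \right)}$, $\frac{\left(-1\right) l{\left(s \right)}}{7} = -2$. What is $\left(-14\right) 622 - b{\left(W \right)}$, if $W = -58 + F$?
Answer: $-8708 - 2 i \sqrt{22} \approx -8708.0 - 9.3808 i$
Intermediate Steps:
$l{\left(s \right)} = 14$ ($l{\left(s \right)} = \left(-7\right) \left(-2\right) = 14$)
$F = 14$
$W = -44$ ($W = -58 + 14 = -44$)
$b{\left(w \right)} = \sqrt{2} \sqrt{w}$ ($b{\left(w \right)} = \sqrt{2 w} = \sqrt{2} \sqrt{w}$)
$\left(-14\right) 622 - b{\left(W \right)} = \left(-14\right) 622 - \sqrt{2} \sqrt{-44} = -8708 - \sqrt{2} \cdot 2 i \sqrt{11} = -8708 - 2 i \sqrt{22}$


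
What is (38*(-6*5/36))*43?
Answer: -4085/3 ≈ -1361.7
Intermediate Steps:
(38*(-6*5/36))*43 = (38*(-30/36))*43 = (38*(-1*5/6))*43 = (38*(-5/6))*43 = -95/3*43 = -4085/3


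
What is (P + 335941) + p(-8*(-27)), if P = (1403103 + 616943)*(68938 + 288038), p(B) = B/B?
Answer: 721108276838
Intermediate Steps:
p(B) = 1
P = 721107940896 (P = 2020046*356976 = 721107940896)
(P + 335941) + p(-8*(-27)) = (721107940896 + 335941) + 1 = 721108276837 + 1 = 721108276838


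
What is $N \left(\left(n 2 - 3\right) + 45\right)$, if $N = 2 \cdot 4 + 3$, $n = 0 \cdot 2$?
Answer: $462$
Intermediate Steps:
$n = 0$
$N = 11$ ($N = 8 + 3 = 11$)
$N \left(\left(n 2 - 3\right) + 45\right) = 11 \left(\left(0 \cdot 2 - 3\right) + 45\right) = 11 \left(\left(0 - 3\right) + 45\right) = 11 \left(-3 + 45\right) = 11 \cdot 42 = 462$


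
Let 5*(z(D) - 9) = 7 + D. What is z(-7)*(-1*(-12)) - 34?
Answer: 74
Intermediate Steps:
z(D) = 52/5 + D/5 (z(D) = 9 + (7 + D)/5 = 9 + (7/5 + D/5) = 52/5 + D/5)
z(-7)*(-1*(-12)) - 34 = (52/5 + (⅕)*(-7))*(-1*(-12)) - 34 = (52/5 - 7/5)*12 - 34 = 9*12 - 34 = 108 - 34 = 74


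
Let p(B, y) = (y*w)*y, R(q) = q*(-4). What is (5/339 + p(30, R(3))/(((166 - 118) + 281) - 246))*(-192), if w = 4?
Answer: -12523456/9379 ≈ -1335.3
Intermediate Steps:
R(q) = -4*q
p(B, y) = 4*y² (p(B, y) = (y*4)*y = (4*y)*y = 4*y²)
(5/339 + p(30, R(3))/(((166 - 118) + 281) - 246))*(-192) = (5/339 + (4*(-4*3)²)/(((166 - 118) + 281) - 246))*(-192) = (5*(1/339) + (4*(-12)²)/((48 + 281) - 246))*(-192) = (5/339 + (4*144)/(329 - 246))*(-192) = (5/339 + 576/83)*(-192) = (195679/28137)*(-192) = -12523456/9379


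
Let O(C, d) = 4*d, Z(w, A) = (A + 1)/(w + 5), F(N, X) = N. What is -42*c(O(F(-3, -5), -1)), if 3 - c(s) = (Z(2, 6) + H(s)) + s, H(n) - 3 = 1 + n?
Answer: -252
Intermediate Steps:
Z(w, A) = (1 + A)/(5 + w)
H(n) = 4 + n (H(n) = 3 + (1 + n) = 4 + n)
c(s) = -2 - 2*s (c(s) = 3 - (((1 + 6)/(5 + 2) + (4 + s)) + s) = 3 - ((7/7 + (4 + s)) + s) = 3 - (((⅐)*7 + (4 + s)) + s) = 3 - ((1 + (4 + s)) + s) = 3 - ((5 + s) + s) = 3 - (5 + 2*s) = 3 + (-5 - 2*s) = -2 - 2*s)
-42*c(O(F(-3, -5), -1)) = -42*(-2 - 8*(-1)) = -42*(-2 - 2*(-4)) = -42*(-2 + 8) = -42*6 = -252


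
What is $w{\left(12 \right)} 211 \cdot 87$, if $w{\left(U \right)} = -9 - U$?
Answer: $-385497$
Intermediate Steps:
$w{\left(12 \right)} 211 \cdot 87 = \left(-9 - 12\right) 211 \cdot 87 = \left(-21\right) 211 \cdot 87 = \left(-4431\right) 87 = -385497$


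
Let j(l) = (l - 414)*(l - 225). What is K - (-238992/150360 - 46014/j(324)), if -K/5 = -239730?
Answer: 2230327396519/1860705 ≈ 1.1986e+6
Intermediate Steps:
j(l) = (-414 + l)*(-225 + l)
K = 1198650 (K = -5*(-239730) = 1198650)
K - (-238992/150360 - 46014/j(324)) = 1198650 - (-238992/150360 - 46014/(93150 + 324² - 639*324)) = 1198650 - (-238992*1/150360 - 46014/(93150 + 104976 - 207036)) = 1198650 - (-9958/6265 - 46014/(-8910)) = 1198650 - (-9958/6265 - 46014*(-1/8910)) = 1198650 - (-9958/6265 + 7669/1485) = 1198650 - 1*6651731/1860705 = 1198650 - 6651731/1860705 = 2230327396519/1860705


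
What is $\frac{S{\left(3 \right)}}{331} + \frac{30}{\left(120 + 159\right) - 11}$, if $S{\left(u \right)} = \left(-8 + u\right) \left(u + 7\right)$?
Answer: $- \frac{1735}{44354} \approx -0.039117$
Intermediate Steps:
$S{\left(u \right)} = \left(-8 + u\right) \left(7 + u\right)$
$\frac{S{\left(3 \right)}}{331} + \frac{30}{\left(120 + 159\right) - 11} = \frac{-56 + 3^{2} - 3}{331} + \frac{30}{\left(120 + 159\right) - 11} = \left(-56 + 9 - 3\right) \frac{1}{331} + \frac{30}{279 - 11} = \left(-50\right) \frac{1}{331} + \frac{30}{268} = - \frac{50}{331} + 30 \cdot \frac{1}{268} = - \frac{50}{331} + \frac{15}{134} = - \frac{1735}{44354}$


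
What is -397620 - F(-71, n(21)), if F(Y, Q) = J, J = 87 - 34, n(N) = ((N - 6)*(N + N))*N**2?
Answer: -397673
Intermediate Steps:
n(N) = 2*N**3*(-6 + N) (n(N) = ((-6 + N)*(2*N))*N**2 = (2*N*(-6 + N))*N**2 = 2*N**3*(-6 + N))
J = 53
F(Y, Q) = 53
-397620 - F(-71, n(21)) = -397620 - 1*53 = -397620 - 53 = -397673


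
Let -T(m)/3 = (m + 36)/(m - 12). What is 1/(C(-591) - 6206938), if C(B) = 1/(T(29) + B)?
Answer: -10242/63571459013 ≈ -1.6111e-7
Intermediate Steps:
T(m) = -3*(36 + m)/(-12 + m) (T(m) = -3*(m + 36)/(m - 12) = -3*(36 + m)/(-12 + m))
C(B) = 1/(-195/17 + B) (C(B) = 1/(3*(-36 - 1*29)/(-12 + 29) + B) = 1/(3*(-36 - 29)/17 + B) = 1/(3*(1/17)*(-65) + B) = 1/(-195/17 + B))
1/(C(-591) - 6206938) = 1/(17/(-195 + 17*(-591)) - 6206938) = 1/(17/(-195 - 10047) - 6206938) = 1/(17/(-10242) - 6206938) = 1/(17*(-1/10242) - 6206938) = 1/(-17/10242 - 6206938) = 1/(-63571459013/10242) = -10242/63571459013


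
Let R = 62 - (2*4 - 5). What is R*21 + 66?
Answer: 1305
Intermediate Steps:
R = 59 (R = 62 - (8 - 5) = 62 - 1*3 = 62 - 3 = 59)
R*21 + 66 = 59*21 + 66 = 1239 + 66 = 1305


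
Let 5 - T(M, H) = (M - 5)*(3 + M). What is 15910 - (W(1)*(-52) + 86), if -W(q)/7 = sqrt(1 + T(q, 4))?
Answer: 15824 - 364*sqrt(22) ≈ 14117.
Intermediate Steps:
T(M, H) = 5 - (-5 + M)*(3 + M) (T(M, H) = 5 - (M - 5)*(3 + M) = 5 - (-5 + M)*(3 + M))
W(q) = -7*sqrt(21 - q**2 + 2*q) (W(q) = -7*sqrt(1 + (20 - q**2 + 2*q)) = -7*sqrt(21 - q**2 + 2*q))
15910 - (W(1)*(-52) + 86) = 15910 - (-7*sqrt(21 - 1*1**2 + 2*1)*(-52) + 86) = 15910 - (-7*sqrt(21 - 1*1 + 2)*(-52) + 86) = 15910 - (-7*sqrt(21 - 1 + 2)*(-52) + 86) = 15910 - (-7*sqrt(22)*(-52) + 86) = 15910 - (364*sqrt(22) + 86) = 15910 - (86 + 364*sqrt(22)) = 15910 + (-86 - 364*sqrt(22)) = 15824 - 364*sqrt(22)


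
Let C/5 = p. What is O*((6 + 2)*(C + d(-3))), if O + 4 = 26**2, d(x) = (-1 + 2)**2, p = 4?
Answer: 112896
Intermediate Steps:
d(x) = 1 (d(x) = 1**2 = 1)
C = 20 (C = 5*4 = 20)
O = 672 (O = -4 + 26**2 = -4 + 676 = 672)
O*((6 + 2)*(C + d(-3))) = 672*((6 + 2)*(20 + 1)) = 672*(8*21) = 672*168 = 112896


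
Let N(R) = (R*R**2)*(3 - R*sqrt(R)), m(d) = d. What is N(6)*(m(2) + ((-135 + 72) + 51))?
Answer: -6480 + 12960*sqrt(6) ≈ 25265.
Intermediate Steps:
N(R) = R**3*(3 - R**(3/2))
N(6)*(m(2) + ((-135 + 72) + 51)) = (-6**(9/2) + 3*6**3)*(2 + ((-135 + 72) + 51)) = (-1296*sqrt(6) + 3*216)*(2 + (-63 + 51)) = (-1296*sqrt(6) + 648)*(2 - 12) = (648 - 1296*sqrt(6))*(-10) = -6480 + 12960*sqrt(6)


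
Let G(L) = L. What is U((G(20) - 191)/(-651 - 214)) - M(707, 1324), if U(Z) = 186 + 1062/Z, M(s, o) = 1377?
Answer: 79441/19 ≈ 4181.1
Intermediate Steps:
U((G(20) - 191)/(-651 - 214)) - M(707, 1324) = (186 + 1062/(((20 - 191)/(-651 - 214)))) - 1*1377 = (186 + 1062/((-171/(-865)))) - 1377 = (186 + 1062/((-171*(-1/865)))) - 1377 = (186 + 1062/(171/865)) - 1377 = (186 + 1062*(865/171)) - 1377 = (186 + 102070/19) - 1377 = 105604/19 - 1377 = 79441/19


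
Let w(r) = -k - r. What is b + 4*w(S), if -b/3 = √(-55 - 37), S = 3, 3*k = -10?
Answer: 4/3 - 6*I*√23 ≈ 1.3333 - 28.775*I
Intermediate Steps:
k = -10/3 (k = (⅓)*(-10) = -10/3 ≈ -3.3333)
b = -6*I*√23 (b = -3*√(-55 - 37) = -6*I*√23 ≈ -28.775*I)
w(r) = 10/3 - r (w(r) = -1*(-10/3) - r = 10/3 - r)
b + 4*w(S) = -6*I*√23 + 4*(10/3 - 1*3) = -6*I*√23 + 4*(10/3 - 3) = -6*I*√23 + 4*(⅓) = -6*I*√23 + 4/3 = 4/3 - 6*I*√23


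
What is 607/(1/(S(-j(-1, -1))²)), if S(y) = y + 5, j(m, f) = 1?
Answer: 9712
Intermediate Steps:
S(y) = 5 + y
607/(1/(S(-j(-1, -1))²)) = 607/(1/((5 - 1*1)²)) = 607/(1/((5 - 1)²)) = 607/(1/(4²)) = 607/(1/16) = 607*16 = 9712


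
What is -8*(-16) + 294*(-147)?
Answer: -43090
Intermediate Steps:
-8*(-16) + 294*(-147) = 128 - 43218 = -43090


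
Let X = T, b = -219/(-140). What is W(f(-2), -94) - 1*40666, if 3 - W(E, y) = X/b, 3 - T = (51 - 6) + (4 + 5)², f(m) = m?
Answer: -2962659/73 ≈ -40584.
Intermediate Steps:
b = 219/140 (b = -219*(-1/140) = 219/140 ≈ 1.5643)
T = -123 (T = 3 - ((51 - 6) + (4 + 5)²) = 3 - (45 + 9²) = 3 - (45 + 81) = 3 - 1*126 = 3 - 126 = -123)
X = -123
W(E, y) = 5959/73 (W(E, y) = 3 - (-123)/219/140 = 3 - (-123)*140/219 = 3 - 1*(-5740/73) = 3 + 5740/73 = 5959/73)
W(f(-2), -94) - 1*40666 = 5959/73 - 1*40666 = 5959/73 - 40666 = -2962659/73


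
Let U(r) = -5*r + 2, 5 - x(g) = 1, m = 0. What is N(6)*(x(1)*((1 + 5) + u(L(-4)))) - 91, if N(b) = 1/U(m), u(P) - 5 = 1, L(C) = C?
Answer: -67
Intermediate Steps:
x(g) = 4 (x(g) = 5 - 1*1 = 5 - 1 = 4)
U(r) = 2 - 5*r
u(P) = 6 (u(P) = 5 + 1 = 6)
N(b) = ½ (N(b) = 1/(2 - 5*0) = 1/(2 + 0) = 1/2 = ½)
N(6)*(x(1)*((1 + 5) + u(L(-4)))) - 91 = (4*((1 + 5) + 6))/2 - 91 = (4*(6 + 6))/2 - 91 = (4*12)/2 - 91 = (½)*48 - 91 = 24 - 91 = -67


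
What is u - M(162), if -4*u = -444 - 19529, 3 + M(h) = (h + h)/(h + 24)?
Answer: 619319/124 ≈ 4994.5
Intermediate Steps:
M(h) = -3 + 2*h/(24 + h) (M(h) = -3 + (h + h)/(h + 24) = -3 + (2*h)/(24 + h) = -3 + 2*h/(24 + h))
u = 19973/4 (u = -(-444 - 19529)/4 = -1/4*(-19973) = 19973/4 ≈ 4993.3)
u - M(162) = 19973/4 - (-72 - 1*162)/(24 + 162) = 19973/4 - (-72 - 162)/186 = 19973/4 - (-234)/186 = 19973/4 - 1*(-39/31) = 19973/4 + 39/31 = 619319/124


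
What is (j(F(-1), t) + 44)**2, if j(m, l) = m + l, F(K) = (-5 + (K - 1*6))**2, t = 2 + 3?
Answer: 37249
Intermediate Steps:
t = 5
F(K) = (-11 + K)**2 (F(K) = (-5 + (K - 6))**2 = (-5 + (-6 + K))**2 = (-11 + K)**2)
j(m, l) = l + m
(j(F(-1), t) + 44)**2 = ((5 + (-11 - 1)**2) + 44)**2 = ((5 + (-12)**2) + 44)**2 = ((5 + 144) + 44)**2 = (149 + 44)**2 = 193**2 = 37249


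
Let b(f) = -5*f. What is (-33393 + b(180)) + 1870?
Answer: -32423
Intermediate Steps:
(-33393 + b(180)) + 1870 = (-33393 - 5*180) + 1870 = (-33393 - 900) + 1870 = -34293 + 1870 = -32423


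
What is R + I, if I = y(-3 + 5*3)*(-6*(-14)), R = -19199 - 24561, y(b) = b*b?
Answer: -31664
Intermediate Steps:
y(b) = b²
R = -43760
I = 12096 (I = (-3 + 5*3)²*(-6*(-14)) = (-3 + 15)²*84 = 12²*84 = 144*84 = 12096)
R + I = -43760 + 12096 = -31664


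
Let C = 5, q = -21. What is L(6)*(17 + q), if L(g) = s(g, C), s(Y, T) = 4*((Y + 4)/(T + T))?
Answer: -16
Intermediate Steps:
s(Y, T) = 2*(4 + Y)/T (s(Y, T) = 4*((4 + Y)/((2*T))) = 4*((4 + Y)*(1/(2*T))) = 4*((4 + Y)/(2*T)) = 2*(4 + Y)/T)
L(g) = 8/5 + 2*g/5 (L(g) = 2*(4 + g)/5 = 2*(1/5)*(4 + g) = 8/5 + 2*g/5)
L(6)*(17 + q) = (8/5 + (2/5)*6)*(17 - 21) = (8/5 + 12/5)*(-4) = 4*(-4) = -16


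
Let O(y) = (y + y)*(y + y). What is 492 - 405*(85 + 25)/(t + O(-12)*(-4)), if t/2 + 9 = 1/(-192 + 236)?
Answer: 26112936/51083 ≈ 511.19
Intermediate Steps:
O(y) = 4*y² (O(y) = (2*y)*(2*y) = 4*y²)
t = -395/22 (t = -18 + 2/(-192 + 236) = -18 + 2/44 = -18 + 2*(1/44) = -18 + 1/22 = -395/22 ≈ -17.955)
492 - 405*(85 + 25)/(t + O(-12)*(-4)) = 492 - 405*(85 + 25)/(-395/22 + (4*(-12)²)*(-4)) = 492 - 44550/(-395/22 + (4*144)*(-4)) = 492 - 44550/(-395/22 + 576*(-4)) = 492 - 44550/(-395/22 - 2304) = 492 - 44550/(-51083/22) = 492 - 44550*(-22)/51083 = 492 - 405*(-2420/51083) = 492 + 980100/51083 = 26112936/51083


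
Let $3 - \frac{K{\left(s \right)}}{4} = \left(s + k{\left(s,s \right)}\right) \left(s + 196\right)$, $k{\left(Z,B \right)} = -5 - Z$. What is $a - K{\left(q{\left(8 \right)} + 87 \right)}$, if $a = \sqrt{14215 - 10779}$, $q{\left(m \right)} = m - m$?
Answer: $-5672 + 2 \sqrt{859} \approx -5613.4$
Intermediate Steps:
$q{\left(m \right)} = 0$
$a = 2 \sqrt{859}$ ($a = \sqrt{3436} = 2 \sqrt{859} \approx 58.617$)
$K{\left(s \right)} = 3932 + 20 s$ ($K{\left(s \right)} = 12 - 4 \left(s - \left(5 + s\right)\right) \left(s + 196\right) = 12 - 4 \left(- 5 \left(196 + s\right)\right) = 12 - 4 \left(-980 - 5 s\right) = 12 + \left(3920 + 20 s\right) = 3932 + 20 s$)
$a - K{\left(q{\left(8 \right)} + 87 \right)} = 2 \sqrt{859} - \left(3932 + 20 \left(0 + 87\right)\right) = 2 \sqrt{859} - \left(3932 + 20 \cdot 87\right) = 2 \sqrt{859} - \left(3932 + 1740\right) = 2 \sqrt{859} - 5672 = -5672 + 2 \sqrt{859}$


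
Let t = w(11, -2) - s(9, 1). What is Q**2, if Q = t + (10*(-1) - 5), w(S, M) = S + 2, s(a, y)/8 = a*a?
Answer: 422500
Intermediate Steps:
s(a, y) = 8*a**2 (s(a, y) = 8*(a*a) = 8*a**2)
w(S, M) = 2 + S
t = -635 (t = (2 + 11) - 8*9**2 = 13 - 8*81 = 13 - 1*648 = 13 - 648 = -635)
Q = -650 (Q = -635 + (10*(-1) - 5) = -635 + (-10 - 5) = -635 - 15 = -650)
Q**2 = (-650)**2 = 422500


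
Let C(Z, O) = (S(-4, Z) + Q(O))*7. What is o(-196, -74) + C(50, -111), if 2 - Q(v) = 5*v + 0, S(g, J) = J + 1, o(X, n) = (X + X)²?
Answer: 157920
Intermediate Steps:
o(X, n) = 4*X² (o(X, n) = (2*X)² = 4*X²)
S(g, J) = 1 + J
Q(v) = 2 - 5*v (Q(v) = 2 - (5*v + 0) = 2 - 5*v)
C(Z, O) = 21 - 35*O + 7*Z (C(Z, O) = ((1 + Z) + (2 - 5*O))*7 = (3 + Z - 5*O)*7 = 21 - 35*O + 7*Z)
o(-196, -74) + C(50, -111) = 4*(-196)² + (21 - 35*(-111) + 7*50) = 4*38416 + (21 + 3885 + 350) = 153664 + 4256 = 157920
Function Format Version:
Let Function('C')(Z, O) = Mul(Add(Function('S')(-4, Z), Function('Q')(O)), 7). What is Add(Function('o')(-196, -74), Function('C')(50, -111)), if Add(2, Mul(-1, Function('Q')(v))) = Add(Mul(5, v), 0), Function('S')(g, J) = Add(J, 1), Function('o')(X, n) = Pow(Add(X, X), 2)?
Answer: 157920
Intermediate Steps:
Function('o')(X, n) = Mul(4, Pow(X, 2)) (Function('o')(X, n) = Pow(Mul(2, X), 2) = Mul(4, Pow(X, 2)))
Function('S')(g, J) = Add(1, J)
Function('Q')(v) = Add(2, Mul(-5, v)) (Function('Q')(v) = Add(2, Mul(-1, Add(Mul(5, v), 0))) = Add(2, Mul(-1, Mul(5, v))) = Add(2, Mul(-5, v)))
Function('C')(Z, O) = Add(21, Mul(-35, O), Mul(7, Z)) (Function('C')(Z, O) = Mul(Add(Add(1, Z), Add(2, Mul(-5, O))), 7) = Mul(Add(3, Z, Mul(-5, O)), 7) = Add(21, Mul(-35, O), Mul(7, Z)))
Add(Function('o')(-196, -74), Function('C')(50, -111)) = Add(Mul(4, Pow(-196, 2)), Add(21, Mul(-35, -111), Mul(7, 50))) = Add(Mul(4, 38416), Add(21, 3885, 350)) = Add(153664, 4256) = 157920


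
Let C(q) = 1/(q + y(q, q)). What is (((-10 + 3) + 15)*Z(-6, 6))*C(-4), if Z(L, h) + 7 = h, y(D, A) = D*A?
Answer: -⅔ ≈ -0.66667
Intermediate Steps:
y(D, A) = A*D
Z(L, h) = -7 + h
C(q) = 1/(q + q²) (C(q) = 1/(q + q*q) = 1/(q + q²))
(((-10 + 3) + 15)*Z(-6, 6))*C(-4) = (((-10 + 3) + 15)*(-7 + 6))*(1/((-4)*(1 - 4))) = ((-7 + 15)*(-1))*(-¼/(-3)) = (8*(-1))*(-¼*(-⅓)) = -8*1/12 = -⅔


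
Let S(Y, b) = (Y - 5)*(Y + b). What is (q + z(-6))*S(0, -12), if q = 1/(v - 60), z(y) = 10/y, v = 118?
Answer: -2870/29 ≈ -98.966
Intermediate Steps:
S(Y, b) = (-5 + Y)*(Y + b)
q = 1/58 (q = 1/(118 - 60) = 1/58 ≈ 0.017241)
(q + z(-6))*S(0, -12) = (1/58 + 10/(-6))*(0² - 5*0 - 5*(-12) + 0*(-12)) = (1/58 + 10*(-⅙))*(0 + 0 + 60 + 0) = (1/58 - 5/3)*60 = -287/174*60 = -2870/29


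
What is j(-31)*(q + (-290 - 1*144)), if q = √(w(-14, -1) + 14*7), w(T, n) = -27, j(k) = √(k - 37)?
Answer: 2*I*√17*(-434 + √71) ≈ -3509.4*I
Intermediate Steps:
j(k) = √(-37 + k)
q = √71 (q = √(-27 + 14*7) = √(-27 + 98) = √71 ≈ 8.4261)
j(-31)*(q + (-290 - 1*144)) = √(-37 - 31)*(√71 + (-290 - 1*144)) = √(-68)*(√71 + (-290 - 144)) = (2*I*√17)*(√71 - 434) = (2*I*√17)*(-434 + √71) = 2*I*√17*(-434 + √71)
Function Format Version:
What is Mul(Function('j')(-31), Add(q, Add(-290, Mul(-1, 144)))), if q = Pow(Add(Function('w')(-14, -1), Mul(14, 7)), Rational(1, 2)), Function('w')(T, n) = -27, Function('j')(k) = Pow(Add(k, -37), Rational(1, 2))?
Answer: Mul(2, I, Pow(17, Rational(1, 2)), Add(-434, Pow(71, Rational(1, 2)))) ≈ Mul(-3509.4, I)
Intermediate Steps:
Function('j')(k) = Pow(Add(-37, k), Rational(1, 2))
q = Pow(71, Rational(1, 2)) (q = Pow(Add(-27, Mul(14, 7)), Rational(1, 2)) = Pow(Add(-27, 98), Rational(1, 2)) = Pow(71, Rational(1, 2)) ≈ 8.4261)
Mul(Function('j')(-31), Add(q, Add(-290, Mul(-1, 144)))) = Mul(Pow(Add(-37, -31), Rational(1, 2)), Add(Pow(71, Rational(1, 2)), Add(-290, Mul(-1, 144)))) = Mul(Pow(-68, Rational(1, 2)), Add(Pow(71, Rational(1, 2)), Add(-290, -144))) = Mul(Mul(2, I, Pow(17, Rational(1, 2))), Add(Pow(71, Rational(1, 2)), -434)) = Mul(Mul(2, I, Pow(17, Rational(1, 2))), Add(-434, Pow(71, Rational(1, 2)))) = Mul(2, I, Pow(17, Rational(1, 2)), Add(-434, Pow(71, Rational(1, 2))))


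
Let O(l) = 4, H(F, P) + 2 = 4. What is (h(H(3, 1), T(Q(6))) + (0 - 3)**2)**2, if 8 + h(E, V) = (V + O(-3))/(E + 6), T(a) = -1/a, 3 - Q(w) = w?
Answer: 1369/576 ≈ 2.3767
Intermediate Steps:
H(F, P) = 2 (H(F, P) = -2 + 4 = 2)
Q(w) = 3 - w
h(E, V) = -8 + (4 + V)/(6 + E) (h(E, V) = -8 + (V + 4)/(E + 6) = -8 + (4 + V)/(6 + E))
(h(H(3, 1), T(Q(6))) + (0 - 3)**2)**2 = ((-44 - 1/(3 - 1*6) - 8*2)/(6 + 2) + (0 - 3)**2)**2 = ((-44 - 1/(3 - 6) - 16)/8 + (-3)**2)**2 = ((-44 - 1/(-3) - 16)/8 + 9)**2 = ((-44 - 1*(-1/3) - 16)/8 + 9)**2 = ((-44 + 1/3 - 16)/8 + 9)**2 = ((1/8)*(-179/3) + 9)**2 = (-179/24 + 9)**2 = (37/24)**2 = 1369/576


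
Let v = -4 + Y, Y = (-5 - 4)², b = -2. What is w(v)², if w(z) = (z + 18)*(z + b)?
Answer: 50765625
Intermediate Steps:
Y = 81 (Y = (-9)² = 81)
v = 77 (v = -4 + 81 = 77)
w(z) = (-2 + z)*(18 + z) (w(z) = (z + 18)*(z - 2) = (18 + z)*(-2 + z) = (-2 + z)*(18 + z))
w(v)² = (-36 + 77² + 16*77)² = (-36 + 5929 + 1232)² = 7125² = 50765625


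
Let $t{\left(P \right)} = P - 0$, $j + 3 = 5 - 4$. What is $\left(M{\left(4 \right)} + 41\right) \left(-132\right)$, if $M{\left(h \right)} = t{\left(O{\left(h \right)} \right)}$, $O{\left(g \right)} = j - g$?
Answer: $-4620$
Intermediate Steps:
$j = -2$ ($j = -3 + \left(5 - 4\right) = -3 + 1 = -2$)
$O{\left(g \right)} = -2 - g$
$t{\left(P \right)} = P$ ($t{\left(P \right)} = P + 0 = P$)
$M{\left(h \right)} = -2 - h$
$\left(M{\left(4 \right)} + 41\right) \left(-132\right) = \left(\left(-2 - 4\right) + 41\right) \left(-132\right) = \left(-6 + 41\right) \left(-132\right) = 35 \left(-132\right) = -4620$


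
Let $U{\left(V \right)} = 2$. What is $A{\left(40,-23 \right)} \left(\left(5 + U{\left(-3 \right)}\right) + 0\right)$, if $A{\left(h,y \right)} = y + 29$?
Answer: $42$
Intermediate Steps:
$A{\left(h,y \right)} = 29 + y$
$A{\left(40,-23 \right)} \left(\left(5 + U{\left(-3 \right)}\right) + 0\right) = \left(29 - 23\right) \left(\left(5 + 2\right) + 0\right) = 6 \left(7 + 0\right) = 6 \cdot 7 = 42$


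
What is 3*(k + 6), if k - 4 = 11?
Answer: 63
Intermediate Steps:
k = 15 (k = 4 + 11 = 15)
3*(k + 6) = 3*(15 + 6) = 3*21 = 63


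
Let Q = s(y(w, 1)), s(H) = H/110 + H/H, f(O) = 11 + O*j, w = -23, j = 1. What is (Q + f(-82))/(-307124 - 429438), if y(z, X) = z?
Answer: 7723/81021820 ≈ 9.5320e-5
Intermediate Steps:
f(O) = 11 + O (f(O) = 11 + O*1 = 11 + O)
s(H) = 1 + H/110 (s(H) = H*(1/110) + 1 = H/110 + 1 = 1 + H/110)
Q = 87/110 (Q = 1 + (1/110)*(-23) = 1 - 23/110 = 87/110 ≈ 0.79091)
(Q + f(-82))/(-307124 - 429438) = (87/110 + (11 - 82))/(-307124 - 429438) = (87/110 - 71)/(-736562) = -7723/110*(-1/736562) = 7723/81021820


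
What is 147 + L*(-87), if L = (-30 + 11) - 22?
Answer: 3714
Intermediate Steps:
L = -41 (L = -19 - 22 = -41)
147 + L*(-87) = 147 - 41*(-87) = 147 + 3567 = 3714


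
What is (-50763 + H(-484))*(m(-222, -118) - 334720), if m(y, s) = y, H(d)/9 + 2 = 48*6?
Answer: 16140520038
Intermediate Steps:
H(d) = 2574 (H(d) = -18 + 9*(48*6) = -18 + 9*288 = -18 + 2592 = 2574)
(-50763 + H(-484))*(m(-222, -118) - 334720) = (-50763 + 2574)*(-222 - 334720) = -48189*(-334942) = 16140520038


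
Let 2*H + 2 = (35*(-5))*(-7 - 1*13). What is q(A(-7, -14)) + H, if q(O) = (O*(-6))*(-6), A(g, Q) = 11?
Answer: 2145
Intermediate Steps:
H = 1749 (H = -1 + ((35*(-5))*(-7 - 1*13))/2 = -1 + (-175*(-7 - 13))/2 = -1 + (-175*(-20))/2 = -1 + (½)*3500 = -1 + 1750 = 1749)
q(O) = 36*O (q(O) = -6*O*(-6) = 36*O)
q(A(-7, -14)) + H = 36*11 + 1749 = 396 + 1749 = 2145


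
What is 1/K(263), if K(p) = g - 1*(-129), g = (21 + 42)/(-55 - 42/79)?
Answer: 4387/560946 ≈ 0.0078207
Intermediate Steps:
g = -4977/4387 (g = 63/(-55 - 42*1/79) = 63/(-55 - 42/79) = 63/(-4387/79) = 63*(-79/4387) = -4977/4387 ≈ -1.1345)
K(p) = 560946/4387 (K(p) = -4977/4387 - 1*(-129) = -4977/4387 + 129 = 560946/4387)
1/K(263) = 1/(560946/4387) = 4387/560946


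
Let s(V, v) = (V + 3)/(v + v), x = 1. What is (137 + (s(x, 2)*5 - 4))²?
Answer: 19044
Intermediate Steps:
s(V, v) = (3 + V)/(2*v) (s(V, v) = (3 + V)/((2*v)) = (3 + V)*(1/(2*v)) = (3 + V)/(2*v))
(137 + (s(x, 2)*5 - 4))² = (137 + (((½)*(3 + 1)/2)*5 - 4))² = (137 + (((½)*(½)*4)*5 - 4))² = (137 + (1*5 - 4))² = (137 + (5 - 4))² = (137 + 1)² = 138² = 19044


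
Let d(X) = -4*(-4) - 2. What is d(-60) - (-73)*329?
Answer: 24031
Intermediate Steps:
d(X) = 14 (d(X) = 16 - 2 = 14)
d(-60) - (-73)*329 = 14 - (-73)*329 = 14 - 1*(-24017) = 14 + 24017 = 24031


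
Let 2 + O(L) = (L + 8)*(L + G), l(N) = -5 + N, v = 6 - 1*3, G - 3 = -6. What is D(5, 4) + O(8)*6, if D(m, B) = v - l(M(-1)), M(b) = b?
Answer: 477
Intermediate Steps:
G = -3 (G = 3 - 6 = -3)
v = 3 (v = 6 - 3 = 3)
D(m, B) = 9 (D(m, B) = 3 - (-5 - 1) = 3 - 1*(-6) = 3 + 6 = 9)
O(L) = -2 + (-3 + L)*(8 + L) (O(L) = -2 + (L + 8)*(L - 3) = -2 + (8 + L)*(-3 + L) = -2 + (-3 + L)*(8 + L))
D(5, 4) + O(8)*6 = 9 + (-26 + 8² + 5*8)*6 = 9 + (-26 + 64 + 40)*6 = 9 + 78*6 = 9 + 468 = 477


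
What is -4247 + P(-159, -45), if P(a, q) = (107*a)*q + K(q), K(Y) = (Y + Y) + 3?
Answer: 761251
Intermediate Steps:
K(Y) = 3 + 2*Y (K(Y) = 2*Y + 3 = 3 + 2*Y)
P(a, q) = 3 + 2*q + 107*a*q (P(a, q) = (107*a)*q + (3 + 2*q) = 107*a*q + (3 + 2*q) = 3 + 2*q + 107*a*q)
-4247 + P(-159, -45) = -4247 + (3 + 2*(-45) + 107*(-159)*(-45)) = -4247 + (3 - 90 + 765585) = -4247 + 765498 = 761251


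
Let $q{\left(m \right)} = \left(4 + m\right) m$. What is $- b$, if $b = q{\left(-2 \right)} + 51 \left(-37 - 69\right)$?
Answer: $5410$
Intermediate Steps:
$q{\left(m \right)} = m \left(4 + m\right)$
$b = -5410$ ($b = - 2 \left(4 - 2\right) + 51 \left(-37 - 69\right) = \left(-2\right) 2 + 51 \left(-106\right) = -4 - 5406 = -5410$)
$- b = \left(-1\right) \left(-5410\right) = 5410$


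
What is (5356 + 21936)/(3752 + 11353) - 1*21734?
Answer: -328264778/15105 ≈ -21732.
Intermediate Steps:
(5356 + 21936)/(3752 + 11353) - 1*21734 = 27292/15105 - 21734 = -328264778/15105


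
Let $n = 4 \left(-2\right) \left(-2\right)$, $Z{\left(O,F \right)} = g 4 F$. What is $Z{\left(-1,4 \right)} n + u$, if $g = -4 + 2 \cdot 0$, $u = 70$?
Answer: $-954$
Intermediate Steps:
$g = -4$ ($g = -4 + 0 = -4$)
$Z{\left(O,F \right)} = - 16 F$ ($Z{\left(O,F \right)} = \left(-4\right) 4 F = - 16 F$)
$n = 16$ ($n = \left(-8\right) \left(-2\right) = 16$)
$Z{\left(-1,4 \right)} n + u = \left(-16\right) 4 \cdot 16 + 70 = \left(-64\right) 16 + 70 = -1024 + 70 = -954$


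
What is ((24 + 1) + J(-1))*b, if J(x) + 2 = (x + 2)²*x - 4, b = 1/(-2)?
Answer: -9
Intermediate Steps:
b = -½ ≈ -0.50000
J(x) = -6 + x*(2 + x)² (J(x) = -2 + ((x + 2)²*x - 4) = -2 + ((2 + x)²*x - 4) = -2 + (x*(2 + x)² - 4) = -2 + (-4 + x*(2 + x)²) = -6 + x*(2 + x)²)
((24 + 1) + J(-1))*b = ((24 + 1) + (-6 - (2 - 1)²))*(-½) = (25 + (-6 - 1*1²))*(-½) = (25 + (-6 - 1*1))*(-½) = (25 + (-6 - 1))*(-½) = (25 - 7)*(-½) = 18*(-½) = -9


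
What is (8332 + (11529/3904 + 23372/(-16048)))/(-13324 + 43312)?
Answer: 534943823/1924989696 ≈ 0.27789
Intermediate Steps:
(8332 + (11529/3904 + 23372/(-16048)))/(-13324 + 43312) = (8332 + (11529*(1/3904) + 23372*(-1/16048)))/29988 = (8332 + (189/64 - 5843/4012))*(1/29988) = (8332 + 96079/64192)*(1/29988) = (534943823/64192)*(1/29988) = 534943823/1924989696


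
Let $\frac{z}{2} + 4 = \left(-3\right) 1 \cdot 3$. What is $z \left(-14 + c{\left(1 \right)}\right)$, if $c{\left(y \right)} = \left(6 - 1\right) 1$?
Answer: $234$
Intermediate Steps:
$z = -26$ ($z = -8 + 2 \left(-3\right) 1 \cdot 3 = -8 + 2 \left(\left(-3\right) 3\right) = -8 + 2 \left(-9\right) = -8 - 18 = -26$)
$c{\left(y \right)} = 5$ ($c{\left(y \right)} = 5 \cdot 1 = 5$)
$z \left(-14 + c{\left(1 \right)}\right) = - 26 \left(-14 + 5\right) = \left(-26\right) \left(-9\right) = 234$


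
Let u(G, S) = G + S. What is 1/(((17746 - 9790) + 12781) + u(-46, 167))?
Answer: 1/20858 ≈ 4.7943e-5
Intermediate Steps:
1/(((17746 - 9790) + 12781) + u(-46, 167)) = 1/(((17746 - 9790) + 12781) + (-46 + 167)) = 1/((7956 + 12781) + 121) = 1/(20737 + 121) = 1/20858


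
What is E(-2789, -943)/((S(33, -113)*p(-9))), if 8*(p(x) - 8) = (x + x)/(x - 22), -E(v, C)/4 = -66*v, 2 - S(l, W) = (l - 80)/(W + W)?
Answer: -625271488/12285 ≈ -50897.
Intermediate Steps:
S(l, W) = 2 - (-80 + l)/(2*W) (S(l, W) = 2 - (l - 80)/(W + W) = 2 - (-80 + l)/(2*W))
E(v, C) = 264*v (E(v, C) = -(-264)*v = 264*v)
p(x) = 8 + x/(4*(-22 + x)) (p(x) = 8 + ((x + x)/(x - 22))/8 = 8 + ((2*x)/(-22 + x))/8 = 8 + (2*x/(-22 + x))/8 = 8 + x/(4*(-22 + x)))
E(-2789, -943)/((S(33, -113)*p(-9))) = (264*(-2789))/((((½)*(80 - 1*33 + 4*(-113))/(-113))*(11*(-64 + 3*(-9))/(4*(-22 - 9))))) = -736296*28024/(11*(-64 - 27)*(80 - 33 - 452)) = -736296/(((½)*(-1/113)*(-405))*((11/4)*(-1/31)*(-91))) = -736296/((405/226)*(1001/124)) = -736296/405405/28024 = -736296*28024/405405 = -625271488/12285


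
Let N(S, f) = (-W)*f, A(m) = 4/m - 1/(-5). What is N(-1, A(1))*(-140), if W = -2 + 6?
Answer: 2352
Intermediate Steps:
W = 4
A(m) = ⅕ + 4/m (A(m) = 4/m - 1*(-⅕) = 4/m + ⅕ = ⅕ + 4/m)
N(S, f) = -4*f (N(S, f) = (-1*4)*f = -4*f)
N(-1, A(1))*(-140) = -4*(20 + 1)/(5*1)*(-140) = -4*21/5*(-140) = -84/5*(-140) = 2352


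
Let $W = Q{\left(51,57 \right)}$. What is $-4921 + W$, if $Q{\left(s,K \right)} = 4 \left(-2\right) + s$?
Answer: $-4878$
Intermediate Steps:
$Q{\left(s,K \right)} = -8 + s$
$W = 43$ ($W = -8 + 51 = 43$)
$-4921 + W = -4921 + 43 = -4878$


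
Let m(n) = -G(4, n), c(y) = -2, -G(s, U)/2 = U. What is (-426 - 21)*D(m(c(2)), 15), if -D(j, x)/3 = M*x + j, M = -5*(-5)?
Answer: 497511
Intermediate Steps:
M = 25
G(s, U) = -2*U
m(n) = 2*n (m(n) = -(-2)*n = 2*n)
D(j, x) = -75*x - 3*j (D(j, x) = -3*(25*x + j) = -3*(j + 25*x) = -75*x - 3*j)
(-426 - 21)*D(m(c(2)), 15) = (-426 - 21)*(-75*15 - 6*(-2)) = -447*(-1125 - 3*(-4)) = -447*(-1125 + 12) = -447*(-1113) = 497511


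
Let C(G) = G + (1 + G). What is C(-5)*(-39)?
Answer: 351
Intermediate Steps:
C(G) = 1 + 2*G
C(-5)*(-39) = (1 + 2*(-5))*(-39) = (1 - 10)*(-39) = -9*(-39) = 351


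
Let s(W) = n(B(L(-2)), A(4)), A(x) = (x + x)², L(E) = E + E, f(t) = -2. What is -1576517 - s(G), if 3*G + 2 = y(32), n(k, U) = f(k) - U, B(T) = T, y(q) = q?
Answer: -1576451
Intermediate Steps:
L(E) = 2*E
A(x) = 4*x² (A(x) = (2*x)² = 4*x²)
n(k, U) = -2 - U
G = 10 (G = -⅔ + (⅓)*32 = -⅔ + 32/3 = 10)
s(W) = -66 (s(W) = -2 - 4*4² = -2 - 4*16 = -2 - 1*64 = -2 - 64 = -66)
-1576517 - s(G) = -1576517 - 1*(-66) = -1576517 + 66 = -1576451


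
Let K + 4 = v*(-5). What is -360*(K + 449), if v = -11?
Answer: -180000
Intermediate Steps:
K = 51 (K = -4 - 11*(-5) = -4 + 55 = 51)
-360*(K + 449) = -360*(51 + 449) = -360*500 = -180000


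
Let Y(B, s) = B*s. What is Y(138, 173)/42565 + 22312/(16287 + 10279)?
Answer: 791973482/565390895 ≈ 1.4008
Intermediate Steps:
Y(138, 173)/42565 + 22312/(16287 + 10279) = (138*173)/42565 + 22312/(16287 + 10279) = 23874*(1/42565) + 22312/26566 = 23874/42565 + 22312*(1/26566) = 23874/42565 + 11156/13283 = 791973482/565390895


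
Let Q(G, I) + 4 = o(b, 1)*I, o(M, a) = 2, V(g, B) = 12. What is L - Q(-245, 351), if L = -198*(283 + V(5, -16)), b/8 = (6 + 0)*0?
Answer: -59108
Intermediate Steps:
b = 0 (b = 8*((6 + 0)*0) = 8*(6*0) = 8*0 = 0)
Q(G, I) = -4 + 2*I
L = -58410 (L = -198*(283 + 12) = -198*295 = -58410)
L - Q(-245, 351) = -58410 - (-4 + 2*351) = -58410 - (-4 + 702) = -58410 - 1*698 = -58410 - 698 = -59108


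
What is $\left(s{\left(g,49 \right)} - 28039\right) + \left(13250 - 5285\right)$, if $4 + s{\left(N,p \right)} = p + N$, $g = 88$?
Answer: $-19941$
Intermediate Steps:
$s{\left(N,p \right)} = -4 + N + p$ ($s{\left(N,p \right)} = -4 + \left(p + N\right) = -4 + \left(N + p\right) = -4 + N + p$)
$\left(s{\left(g,49 \right)} - 28039\right) + \left(13250 - 5285\right) = \left(\left(-4 + 88 + 49\right) - 28039\right) + \left(13250 - 5285\right) = \left(133 - 28039\right) + \left(13250 - 5285\right) = -27906 + 7965 = -19941$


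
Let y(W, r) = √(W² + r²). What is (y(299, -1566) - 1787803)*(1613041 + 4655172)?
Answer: -11206330006039 + 6268213*√2541757 ≈ -1.1196e+13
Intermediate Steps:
(y(299, -1566) - 1787803)*(1613041 + 4655172) = (√(299² + (-1566)²) - 1787803)*(1613041 + 4655172) = (√(89401 + 2452356) - 1787803)*6268213 = (√2541757 - 1787803)*6268213 = (-1787803 + √2541757)*6268213 = -11206330006039 + 6268213*√2541757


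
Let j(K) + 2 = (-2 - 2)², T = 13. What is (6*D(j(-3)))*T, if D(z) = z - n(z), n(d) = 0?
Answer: 1092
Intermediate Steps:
j(K) = 14 (j(K) = -2 + (-2 - 2)² = -2 + (-4)² = -2 + 16 = 14)
D(z) = z (D(z) = z - 1*0 = z + 0 = z)
(6*D(j(-3)))*T = (6*14)*13 = 84*13 = 1092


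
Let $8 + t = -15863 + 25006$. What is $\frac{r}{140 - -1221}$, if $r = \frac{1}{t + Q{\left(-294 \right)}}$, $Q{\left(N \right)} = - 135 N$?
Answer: $\frac{1}{66450825} \approx 1.5049 \cdot 10^{-8}$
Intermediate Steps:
$t = 9135$ ($t = -8 + \left(-15863 + 25006\right) = -8 + 9143 = 9135$)
$r = \frac{1}{48825}$ ($r = \frac{1}{9135 - -39690} = \frac{1}{9135 + 39690} = \frac{1}{48825} \approx 2.0481 \cdot 10^{-5}$)
$\frac{r}{140 - -1221} = \frac{1}{48825 \left(140 - -1221\right)} = \frac{1}{48825 \left(140 + 1221\right)} = \frac{1}{48825 \cdot 1361} = \frac{1}{48825} \cdot \frac{1}{1361} = \frac{1}{66450825}$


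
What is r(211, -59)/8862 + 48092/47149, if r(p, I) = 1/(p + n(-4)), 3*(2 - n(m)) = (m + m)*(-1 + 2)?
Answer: 91915305045/90112960462 ≈ 1.0200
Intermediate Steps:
n(m) = 2 - 2*m/3 (n(m) = 2 - (m + m)*(-1 + 2)/3 = 2 - 2*m/3)
r(p, I) = 1/(14/3 + p) (r(p, I) = 1/(p + (2 - ⅔*(-4))) = 1/(p + (2 + 8/3)) = 1/(p + 14/3) = 1/(14/3 + p))
r(211, -59)/8862 + 48092/47149 = (3/(14 + 3*211))/8862 + 48092/47149 = (3/(14 + 633))*(1/8862) + 48092*(1/47149) = (3/647)*(1/8862) + 48092/47149 = 1/1911238 + 48092/47149 = 91915305045/90112960462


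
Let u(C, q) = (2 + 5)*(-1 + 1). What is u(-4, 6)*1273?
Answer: 0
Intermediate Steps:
u(C, q) = 0 (u(C, q) = 7*0 = 0)
u(-4, 6)*1273 = 0*1273 = 0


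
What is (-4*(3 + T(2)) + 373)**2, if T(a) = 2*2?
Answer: 119025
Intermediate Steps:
T(a) = 4
(-4*(3 + T(2)) + 373)**2 = (-4*(3 + 4) + 373)**2 = (-4*7 + 373)**2 = (-28 + 373)**2 = 345**2 = 119025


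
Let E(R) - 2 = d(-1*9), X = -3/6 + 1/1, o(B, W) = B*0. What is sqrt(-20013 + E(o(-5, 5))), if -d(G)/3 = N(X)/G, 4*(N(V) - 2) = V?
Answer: I*sqrt(2881482)/12 ≈ 141.46*I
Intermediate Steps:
o(B, W) = 0
X = 1/2 (X = -3*1/6 + 1*1 = -1/2 + 1 = 1/2 ≈ 0.50000)
N(V) = 2 + V/4
d(G) = -51/(8*G) (d(G) = -3*(2 + (1/4)*(1/2))/G = -3*(2 + 1/8)/G = -51/(8*G))
E(R) = 65/24 (E(R) = 2 - 51/(8*((-1*9))) = 2 - 51/8/(-9) = 2 - 51/8*(-1/9) = 2 + 17/24 = 65/24)
sqrt(-20013 + E(o(-5, 5))) = sqrt(-20013 + 65/24) = sqrt(-480247/24) = I*sqrt(2881482)/12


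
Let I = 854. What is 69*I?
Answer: 58926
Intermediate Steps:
69*I = 69*854 = 58926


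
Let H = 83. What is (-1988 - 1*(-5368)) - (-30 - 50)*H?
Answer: 10020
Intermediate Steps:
(-1988 - 1*(-5368)) - (-30 - 50)*H = (-1988 - 1*(-5368)) - (-30 - 50)*83 = (-1988 + 5368) - (-80)*83 = 3380 - 1*(-6640) = 3380 + 6640 = 10020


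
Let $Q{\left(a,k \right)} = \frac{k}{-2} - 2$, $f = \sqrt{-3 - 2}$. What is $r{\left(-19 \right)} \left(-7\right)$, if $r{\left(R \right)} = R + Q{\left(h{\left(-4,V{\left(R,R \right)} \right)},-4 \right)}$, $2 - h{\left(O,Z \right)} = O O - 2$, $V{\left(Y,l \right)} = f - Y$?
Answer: $133$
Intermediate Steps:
$f = i \sqrt{5}$ ($f = \sqrt{-5} = i \sqrt{5} \approx 2.2361 i$)
$V{\left(Y,l \right)} = - Y + i \sqrt{5}$ ($V{\left(Y,l \right)} = i \sqrt{5} - Y = - Y + i \sqrt{5}$)
$h{\left(O,Z \right)} = 4 - O^{2}$ ($h{\left(O,Z \right)} = 2 - \left(O O - 2\right) = 2 - \left(O^{2} - 2\right) = 2 - \left(-2 + O^{2}\right) = 4 - O^{2}$)
$Q{\left(a,k \right)} = -2 - \frac{k}{2}$ ($Q{\left(a,k \right)} = k \left(- \frac{1}{2}\right) - 2 = - \frac{k}{2} - 2 = -2 - \frac{k}{2}$)
$r{\left(R \right)} = R$ ($r{\left(R \right)} = R - 0 = R + \left(-2 + 2\right) = R + 0 = R$)
$r{\left(-19 \right)} \left(-7\right) = \left(-19\right) \left(-7\right) = 133$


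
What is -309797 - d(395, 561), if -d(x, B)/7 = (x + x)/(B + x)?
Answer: -148080201/478 ≈ -3.0979e+5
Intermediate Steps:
d(x, B) = -14*x/(B + x) (d(x, B) = -7*(x + x)/(B + x) = -7*2*x/(B + x) = -14*x/(B + x))
-309797 - d(395, 561) = -309797 - (-14)*395/(561 + 395) = -309797 - (-14)*395/956 = -309797 - 1*(-2765/478) = -309797 + 2765/478 = -148080201/478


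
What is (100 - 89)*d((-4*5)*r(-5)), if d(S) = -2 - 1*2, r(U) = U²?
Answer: -44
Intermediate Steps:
d(S) = -4 (d(S) = -2 - 2 = -4)
(100 - 89)*d((-4*5)*r(-5)) = (100 - 89)*(-4) = 11*(-4) = -44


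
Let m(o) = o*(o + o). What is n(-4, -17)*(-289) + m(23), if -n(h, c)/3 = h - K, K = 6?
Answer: -7612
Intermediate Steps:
n(h, c) = 18 - 3*h (n(h, c) = -3*(h - 1*6) = -3*(h - 6) = -3*(-6 + h) = 18 - 3*h)
m(o) = 2*o**2 (m(o) = o*(2*o) = 2*o**2)
n(-4, -17)*(-289) + m(23) = (18 - 3*(-4))*(-289) + 2*23**2 = (18 + 12)*(-289) + 2*529 = 30*(-289) + 1058 = -8670 + 1058 = -7612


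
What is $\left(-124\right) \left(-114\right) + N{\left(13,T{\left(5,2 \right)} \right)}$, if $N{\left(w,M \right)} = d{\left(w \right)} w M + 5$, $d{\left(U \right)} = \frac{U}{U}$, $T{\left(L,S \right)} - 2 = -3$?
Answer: $14128$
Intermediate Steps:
$T{\left(L,S \right)} = -1$ ($T{\left(L,S \right)} = 2 - 3 = -1$)
$d{\left(U \right)} = 1$
$N{\left(w,M \right)} = 5 + M w$ ($N{\left(w,M \right)} = 1 w M + 5 = w M + 5 = M w + 5 = 5 + M w$)
$\left(-124\right) \left(-114\right) + N{\left(13,T{\left(5,2 \right)} \right)} = \left(-124\right) \left(-114\right) + \left(5 - 13\right) = 14136 + \left(5 - 13\right) = 14136 - 8 = 14128$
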